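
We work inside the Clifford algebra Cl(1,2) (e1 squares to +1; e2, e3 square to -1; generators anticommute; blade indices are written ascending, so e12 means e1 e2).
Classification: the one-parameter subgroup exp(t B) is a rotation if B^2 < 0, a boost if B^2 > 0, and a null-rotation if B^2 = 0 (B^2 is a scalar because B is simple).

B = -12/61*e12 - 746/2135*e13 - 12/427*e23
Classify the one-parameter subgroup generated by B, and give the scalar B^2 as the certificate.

B^2 term by term: the squares give (-12/61)^2*(e12)^2 + (-746/2135)^2*(e13)^2 + (-12/427)^2*(e23)^2 = 144/3721*(+1) + 556516/4558225*(+1) + 144/182329*(-1) = 4/25 (each basis 2-blade squares to minus the product of its generators' squares); cross terms between blades sharing an index anticommute and cancel. So B^2 = 4/25.
Answer: boost, certificate B^2 = 4/25. Note: conjugating B changes its blade decomposition but never the scalar B^2 = 4/25, whose sign settles the classification.


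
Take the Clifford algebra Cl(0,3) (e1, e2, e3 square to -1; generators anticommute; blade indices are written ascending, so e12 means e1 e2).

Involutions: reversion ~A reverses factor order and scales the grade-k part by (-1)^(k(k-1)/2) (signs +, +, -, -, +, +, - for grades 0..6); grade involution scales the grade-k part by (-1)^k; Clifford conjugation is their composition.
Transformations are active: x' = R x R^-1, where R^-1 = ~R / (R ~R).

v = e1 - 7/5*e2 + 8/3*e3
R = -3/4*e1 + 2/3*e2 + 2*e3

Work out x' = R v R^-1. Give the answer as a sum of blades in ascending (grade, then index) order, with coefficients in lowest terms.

~R = -3/4*e1 + 2/3*e2 + 2*e3, and R ~R = -721/144, so R^-1 = ~R / (-721/144).
R v = -73/20 + 23/60*e12 - 4*e13 + 206/45*e23
Answer: -7547/3605*e1 + 8551/3605*e2 + 2696/10815*e3


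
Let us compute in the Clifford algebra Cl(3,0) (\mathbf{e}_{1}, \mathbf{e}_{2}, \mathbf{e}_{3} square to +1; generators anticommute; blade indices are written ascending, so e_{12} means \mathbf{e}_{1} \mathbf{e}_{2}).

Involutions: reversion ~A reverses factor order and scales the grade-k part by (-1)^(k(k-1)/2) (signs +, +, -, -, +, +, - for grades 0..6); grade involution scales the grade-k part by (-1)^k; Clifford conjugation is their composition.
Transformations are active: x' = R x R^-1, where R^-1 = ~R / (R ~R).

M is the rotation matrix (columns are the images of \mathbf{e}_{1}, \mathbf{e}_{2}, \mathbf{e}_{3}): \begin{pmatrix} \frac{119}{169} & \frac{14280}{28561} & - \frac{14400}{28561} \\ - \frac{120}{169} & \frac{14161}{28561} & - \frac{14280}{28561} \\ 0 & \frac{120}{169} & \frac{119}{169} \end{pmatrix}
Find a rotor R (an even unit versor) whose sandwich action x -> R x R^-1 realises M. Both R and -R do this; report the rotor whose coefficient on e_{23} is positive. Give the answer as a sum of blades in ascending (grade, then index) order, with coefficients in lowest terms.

Method: write R = a + b12*e_{12} + b13*e_{13} + b23*e_{23} with a^2 + b12^2 + b13^2 + b23^2 = 1 (so R^-1 = ~R). Expanding the columns R e_j ~R gives tr M = 4a^2 - 1 and, from the antisymmetric part, M21 - M12 = -4a*b12, M13 - M31 = 4a*b13, M32 - M23 = -4a*b23.
Here tr M = \frac{54383}{28561}, so a^2 = (1 + tr M)/4 = \frac{20736}{28561} and a = ±\frac{144}{169}. Taking a = \frac{144}{169}: M21 - M12 = -\frac{34560}{28561}, M13 - M31 = -\frac{14400}{28561}, M32 - M23 = \frac{34560}{28561}, giving b12 = \frac{60}{169}, b13 = -\frac{25}{169}, b23 = -\frac{60}{169}, i.e. R = \frac{144}{169} + \frac{60}{169} e_{12} - \frac{25}{169} e_{13} - \frac{60}{169} e_{23}.
Its e_{23} coefficient is negative, so report the other preimage -R.
Answer: -\frac{144}{169} - \frac{60}{169} e_{12} + \frac{25}{169} e_{13} + \frac{60}{169} e_{23}. Uniqueness: Spin(3) -> SO(3) maps R and -R to the same rotation of trace \frac{54383}{28561}; fixing the sign of the e_{23} coefficient removes the ambiguity.


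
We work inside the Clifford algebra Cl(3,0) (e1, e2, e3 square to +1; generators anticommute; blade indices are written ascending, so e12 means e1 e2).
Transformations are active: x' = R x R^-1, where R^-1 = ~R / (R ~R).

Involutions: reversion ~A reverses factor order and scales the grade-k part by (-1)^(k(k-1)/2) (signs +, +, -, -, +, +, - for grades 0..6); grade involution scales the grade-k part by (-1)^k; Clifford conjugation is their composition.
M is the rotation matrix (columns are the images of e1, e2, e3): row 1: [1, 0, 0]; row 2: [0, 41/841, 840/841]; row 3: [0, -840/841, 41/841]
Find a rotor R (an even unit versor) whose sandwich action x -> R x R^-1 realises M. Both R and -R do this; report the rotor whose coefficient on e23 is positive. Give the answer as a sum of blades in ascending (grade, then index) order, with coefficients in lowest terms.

Method: write R = a + b12*e12 + b13*e13 + b23*e23 with a^2 + b12^2 + b13^2 + b23^2 = 1 (so R^-1 = ~R). Expanding the columns R e_j ~R gives tr M = 4a^2 - 1 and, from the antisymmetric part, M21 - M12 = -4a*b12, M13 - M31 = 4a*b13, M32 - M23 = -4a*b23.
Here tr M = 923/841, so a^2 = (1 + tr M)/4 = 441/841 and a = ±21/29. Taking a = 21/29: M21 - M12 = 0, M13 - M31 = 0, M32 - M23 = -1680/841, giving b12 = 0, b13 = 0, b23 = 20/29, i.e. R = 21/29 + 20/29*e23.
Its e23 coefficient is already positive.
Answer: 21/29 + 20/29*e23. Note: both R and -R realise this M (trace 923/841); the covering map identifies them, and the e23-coefficient sign is the tie-breaker.


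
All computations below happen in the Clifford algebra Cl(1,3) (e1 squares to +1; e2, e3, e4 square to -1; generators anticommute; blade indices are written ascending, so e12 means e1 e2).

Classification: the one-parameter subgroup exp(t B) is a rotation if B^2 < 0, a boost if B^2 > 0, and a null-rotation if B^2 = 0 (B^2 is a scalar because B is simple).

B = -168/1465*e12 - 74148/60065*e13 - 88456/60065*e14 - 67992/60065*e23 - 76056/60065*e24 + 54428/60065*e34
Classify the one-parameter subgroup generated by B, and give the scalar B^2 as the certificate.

B^2 term by term: the squares give (-168/1465)^2*(e12)^2 + (-74148/60065)^2*(e13)^2 + (-88456/60065)^2*(e14)^2 + (-67992/60065)^2*(e23)^2 + (-76056/60065)^2*(e24)^2 + (54428/60065)^2*(e34)^2 = 28224/2146225*(+1) + 5497925904/3607804225*(+1) + 7824463936/3607804225*(+1) + 4622912064/3607804225*(-1) + 5784515136/3607804225*(-1) + 2962407184/3607804225*(-1) = 0 (each basis 2-blade squares to minus the product of its generators' squares); cross terms between blades sharing an index anticommute and cancel; the commuting (index-disjoint) pairs give grade-4 terms 2*c*c'*(blade product), which cancel blade by blade — e1234: -18287808/87995225 - 11278800576/3607804225 + 12028600704/3607804225 = 0 — confirming B is simple. So B^2 = 0.
Answer: null-rotation, certificate B^2 = 0. The invariant at work: B^2 = 0 is unchanged by conjugation, hence its sign classifies the subgroup whatever basis B is written in.


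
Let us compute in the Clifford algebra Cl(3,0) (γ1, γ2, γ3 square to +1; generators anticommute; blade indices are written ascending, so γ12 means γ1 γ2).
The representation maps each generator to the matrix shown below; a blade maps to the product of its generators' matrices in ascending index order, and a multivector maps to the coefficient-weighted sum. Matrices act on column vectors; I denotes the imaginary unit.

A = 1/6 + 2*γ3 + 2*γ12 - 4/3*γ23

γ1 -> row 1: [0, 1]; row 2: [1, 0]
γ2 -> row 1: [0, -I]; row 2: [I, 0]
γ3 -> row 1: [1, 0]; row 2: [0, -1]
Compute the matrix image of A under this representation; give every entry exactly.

Bivector images (products of the table entries): rho(γ12) = rho(γ1)rho(γ2) = row 1: [I, 0]; row 2: [0, -I]; rho(γ23) = rho(γ2)rho(γ3) = row 1: [0, I]; row 2: [I, 0].
M = (1/6)*1 + (2)*rho(γ3) + (2)*rho(γ12) + (-4/3)*rho(γ23), summed entrywise (1 is the identity matrix):
Answer: row 1: [13/6 + 2*I, -4*I/3]; row 2: [-4*I/3, -11/6 - 2*I]


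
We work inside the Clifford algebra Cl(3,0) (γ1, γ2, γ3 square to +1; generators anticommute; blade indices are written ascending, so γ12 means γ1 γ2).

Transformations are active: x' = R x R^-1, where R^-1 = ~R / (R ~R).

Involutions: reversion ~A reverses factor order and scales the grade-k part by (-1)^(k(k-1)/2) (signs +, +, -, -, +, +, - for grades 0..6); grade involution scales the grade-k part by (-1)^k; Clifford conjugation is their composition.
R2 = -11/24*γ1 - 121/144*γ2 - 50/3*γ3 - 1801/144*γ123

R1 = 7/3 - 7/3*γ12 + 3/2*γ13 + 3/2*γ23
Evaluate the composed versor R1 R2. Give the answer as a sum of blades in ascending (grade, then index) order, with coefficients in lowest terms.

Distribute over the terms of R1 (each basis-blade product reordered to ascending indices, repeated generators contracted through their squares):
(7/3) R2 = -77/72*γ1 - 847/432*γ2 - 350/9*γ3 - 12607/432*γ123
(-7/3*γ12) R2 = 847/432*γ1 - 77/72*γ2 - 12607/432*γ3 + 350/9*γ123
(3/2*γ13) R2 = -25*γ1 - 1801/96*γ2 + 11/16*γ3 + 121/96*γ123
(3/2*γ23) R2 = 1801/96*γ1 - 25*γ2 + 121/96*γ3 - 11/16*γ123
Summing the partial products and collecting blades:
Answer: -4621/864*γ1 - 40427/864*γ2 - 57131/864*γ3 + 8881/864*γ123


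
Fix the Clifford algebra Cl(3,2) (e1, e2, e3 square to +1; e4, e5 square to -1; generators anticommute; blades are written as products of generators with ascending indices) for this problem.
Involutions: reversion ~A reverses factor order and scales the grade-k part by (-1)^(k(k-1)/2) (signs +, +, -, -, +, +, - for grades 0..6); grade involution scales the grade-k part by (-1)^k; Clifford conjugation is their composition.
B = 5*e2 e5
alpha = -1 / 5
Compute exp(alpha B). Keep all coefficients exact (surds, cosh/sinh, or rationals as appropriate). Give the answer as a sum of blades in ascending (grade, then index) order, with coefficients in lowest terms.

B^2 = (5)^2*(e2 e5)^2 = 25*(+1) = 25 (a basis 2-blade squares to minus the product of its generators' squares).
B^2 = 25 — since the square is positive, the closed form is hyperbolic: l = 5, alpha*l = -1, so exp(alpha B) = cosh(-1) + (sinh(-1)/5)*B = cosh(1) + (-sinh(1)/5)*B.
Answer: cosh(1) - sinh(1)*e2 e5


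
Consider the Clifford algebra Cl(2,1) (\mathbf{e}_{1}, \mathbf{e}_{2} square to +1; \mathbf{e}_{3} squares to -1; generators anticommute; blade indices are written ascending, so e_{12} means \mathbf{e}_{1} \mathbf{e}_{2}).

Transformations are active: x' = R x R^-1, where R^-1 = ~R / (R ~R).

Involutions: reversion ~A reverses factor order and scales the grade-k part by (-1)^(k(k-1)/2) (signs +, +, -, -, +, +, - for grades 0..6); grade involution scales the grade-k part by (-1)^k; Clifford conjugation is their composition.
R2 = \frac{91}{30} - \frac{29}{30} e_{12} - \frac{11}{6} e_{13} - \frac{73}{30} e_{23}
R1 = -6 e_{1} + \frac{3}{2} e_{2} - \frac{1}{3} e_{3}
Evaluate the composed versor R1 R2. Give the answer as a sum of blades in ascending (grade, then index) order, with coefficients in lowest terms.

Distribute over the terms of R1 (each basis-blade product reordered to ascending indices, repeated generators contracted through their squares):
(-6 e_{1}) R2 = -\frac{91}{5} e_{1} + \frac{29}{5} e_{2} + 11 e_{3} + \frac{73}{5} e_{123}
(\frac{3}{2} e_{2}) R2 = \frac{29}{20} e_{1} + \frac{91}{20} e_{2} - \frac{73}{20} e_{3} + \frac{11}{4} e_{123}
(-\frac{1}{3} e_{3}) R2 = \frac{11}{18} e_{1} + \frac{73}{90} e_{2} - \frac{91}{90} e_{3} + \frac{29}{90} e_{123}
Summing the partial products and collecting blades:
Answer: -\frac{581}{36} e_{1} + \frac{2009}{180} e_{2} + \frac{1141}{180} e_{3} + \frac{3181}{180} e_{123}


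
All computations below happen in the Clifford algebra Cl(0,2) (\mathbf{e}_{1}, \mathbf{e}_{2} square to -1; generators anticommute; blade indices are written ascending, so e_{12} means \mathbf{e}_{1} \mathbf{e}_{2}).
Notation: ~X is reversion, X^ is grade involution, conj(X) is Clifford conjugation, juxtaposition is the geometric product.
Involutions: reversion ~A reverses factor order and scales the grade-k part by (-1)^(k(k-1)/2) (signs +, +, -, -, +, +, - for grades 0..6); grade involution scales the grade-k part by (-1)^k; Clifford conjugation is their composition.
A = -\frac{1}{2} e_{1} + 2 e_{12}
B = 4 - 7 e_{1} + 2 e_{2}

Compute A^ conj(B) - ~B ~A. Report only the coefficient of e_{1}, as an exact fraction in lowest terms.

first term: -\frac{7}{2} + 6 e_{1} + 14 e_{2} + 7 e_{12}
second term: -\frac{7}{2} - 6 e_{1} - 14 e_{2} - 7 e_{12}
Answer: 12


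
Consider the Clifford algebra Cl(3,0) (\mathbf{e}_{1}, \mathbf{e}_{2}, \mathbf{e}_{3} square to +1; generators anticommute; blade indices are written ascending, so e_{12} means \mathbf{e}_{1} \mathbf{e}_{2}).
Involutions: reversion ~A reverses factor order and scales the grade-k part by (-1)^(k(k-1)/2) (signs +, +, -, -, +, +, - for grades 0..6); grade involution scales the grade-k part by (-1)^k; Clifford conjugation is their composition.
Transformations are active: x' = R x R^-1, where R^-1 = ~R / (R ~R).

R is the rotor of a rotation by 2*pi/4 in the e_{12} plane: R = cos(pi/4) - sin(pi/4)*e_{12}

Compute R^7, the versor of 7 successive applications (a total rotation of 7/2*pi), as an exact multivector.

The rotor phase is half the rotation angle and phases add under composition, so 7 steps in the e_{12} plane accumulate phase 7*(pi/4) = \frac{7 \pi}{4}: R^7 = cos(\frac{7 \pi}{4}) - sin(\frac{7 \pi}{4})*e_{12}.
cos(\frac{7 \pi}{4}) = \frac{\sqrt{2}}{2} and sin(\frac{7 \pi}{4}) = - \frac{\sqrt{2}}{2}, so R^7 = \frac{\sqrt{2}}{2} + \frac{\sqrt{2}}{2} e_{12}. The net rotation is 3/2*pi (after discarding 1 full turn, each of which contributes a factor -1 to the rotor); the rotor keeps the half-angle phase exactly.
Answer: \frac{\sqrt{2}}{2} + \frac{\sqrt{2}}{2} e_{12}


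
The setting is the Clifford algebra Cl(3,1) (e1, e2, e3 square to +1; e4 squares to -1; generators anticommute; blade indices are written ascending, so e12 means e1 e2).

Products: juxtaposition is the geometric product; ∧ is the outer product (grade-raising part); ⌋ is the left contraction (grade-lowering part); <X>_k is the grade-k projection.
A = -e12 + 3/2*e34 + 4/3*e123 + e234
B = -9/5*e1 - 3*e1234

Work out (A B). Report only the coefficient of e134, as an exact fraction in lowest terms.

step 1: 3*e1 - 9/5*e2 + 4*e4 - 9/2*e12 - 12/5*e23 - 3*e34 - 27/10*e134 + 9/5*e1234
Answer: -27/10


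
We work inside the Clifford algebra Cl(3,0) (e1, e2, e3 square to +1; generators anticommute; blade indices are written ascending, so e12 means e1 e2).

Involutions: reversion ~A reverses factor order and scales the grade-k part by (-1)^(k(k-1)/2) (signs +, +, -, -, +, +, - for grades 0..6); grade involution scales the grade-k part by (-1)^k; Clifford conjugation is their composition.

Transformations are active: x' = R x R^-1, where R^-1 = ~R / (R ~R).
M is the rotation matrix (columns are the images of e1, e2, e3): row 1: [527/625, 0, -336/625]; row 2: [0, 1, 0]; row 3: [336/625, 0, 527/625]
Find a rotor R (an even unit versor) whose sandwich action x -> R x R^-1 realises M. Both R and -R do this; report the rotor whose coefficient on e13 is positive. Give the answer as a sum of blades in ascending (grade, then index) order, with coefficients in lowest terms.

Method: write R = a + b12*e12 + b13*e13 + b23*e23 with a^2 + b12^2 + b13^2 + b23^2 = 1 (so R^-1 = ~R). Expanding the columns R e_j ~R gives tr M = 4a^2 - 1 and, from the antisymmetric part, M21 - M12 = -4a*b12, M13 - M31 = 4a*b13, M32 - M23 = -4a*b23.
Here tr M = 1679/625, so a^2 = (1 + tr M)/4 = 576/625 and a = ±24/25. Taking a = 24/25: M21 - M12 = 0, M13 - M31 = -672/625, M32 - M23 = 0, giving b12 = 0, b13 = -7/25, b23 = 0, i.e. R = 24/25 - 7/25*e13.
Its e13 coefficient is negative, so report the other preimage -R.
Answer: -24/25 + 7/25*e13. Recall the cover is two-to-one: with M of trace 1679/625, both preimages act alike, and the stated e13 sign chooses the sheet.


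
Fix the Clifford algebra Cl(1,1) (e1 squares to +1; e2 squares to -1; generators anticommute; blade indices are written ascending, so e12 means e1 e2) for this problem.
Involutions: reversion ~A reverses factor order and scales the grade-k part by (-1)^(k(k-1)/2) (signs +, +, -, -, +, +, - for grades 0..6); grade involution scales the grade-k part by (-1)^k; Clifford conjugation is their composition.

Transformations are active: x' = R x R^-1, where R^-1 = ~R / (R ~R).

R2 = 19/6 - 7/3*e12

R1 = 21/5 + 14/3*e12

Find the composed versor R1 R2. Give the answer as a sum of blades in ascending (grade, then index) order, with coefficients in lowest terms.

Distribute over the terms of R1 (each basis-blade product reordered to ascending indices, repeated generators contracted through their squares):
(21/5) R2 = 133/10 - 49/5*e12
(14/3*e12) R2 = -98/9 + 133/9*e12
Summing the partial products and collecting blades:
Answer: 217/90 + 224/45*e12


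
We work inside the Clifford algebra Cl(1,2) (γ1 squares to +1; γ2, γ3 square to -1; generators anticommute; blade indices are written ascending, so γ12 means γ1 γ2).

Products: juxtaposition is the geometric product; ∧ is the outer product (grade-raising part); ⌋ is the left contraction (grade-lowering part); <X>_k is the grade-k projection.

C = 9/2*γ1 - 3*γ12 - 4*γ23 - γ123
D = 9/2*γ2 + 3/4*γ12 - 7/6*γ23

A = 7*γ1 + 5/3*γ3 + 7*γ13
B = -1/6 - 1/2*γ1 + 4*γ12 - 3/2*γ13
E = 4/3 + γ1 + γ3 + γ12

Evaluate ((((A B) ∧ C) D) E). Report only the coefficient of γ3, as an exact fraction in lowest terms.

step 1: -14 - 11/3*γ1 + 28*γ2 - 131/18*γ3 - 1/3*γ13 + 28*γ23 + 20/3*γ123
step 2: -63*γ1 - 84*γ12 + 131/4*γ13 + 56*γ23 + 353/2*γ123
step 3: 7/3 + 7007/12*γ1 - 189/4*γ2 + 3075/8*γ3 - 7721/24*γ12 + 2953/4*γ13 + 393/16*γ23 - 591/8*γ123
step 4: -2143/18 - 83/18*γ1 + 13089/16*γ2 - 7135/24*γ3 - 21995/72*γ12 + 19335/16*γ13 + 5199/8*γ23 - 541/48*γ123
Answer: -7135/24


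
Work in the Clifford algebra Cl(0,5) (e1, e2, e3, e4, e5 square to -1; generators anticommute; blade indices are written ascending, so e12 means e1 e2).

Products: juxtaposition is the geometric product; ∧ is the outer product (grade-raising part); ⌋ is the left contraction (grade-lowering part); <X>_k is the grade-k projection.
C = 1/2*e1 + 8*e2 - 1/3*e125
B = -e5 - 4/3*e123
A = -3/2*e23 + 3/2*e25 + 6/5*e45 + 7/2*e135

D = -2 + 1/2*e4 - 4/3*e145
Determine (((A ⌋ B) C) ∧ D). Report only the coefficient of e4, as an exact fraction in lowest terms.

step 1: -2*e1
step 2: 1 - 16*e12 - 2/3*e25
step 3: -2 + 1/2*e4 + 32*e12 + 4/3*e25 - 8*e124 - 4/3*e145 + 1/3*e245
Answer: 1/2


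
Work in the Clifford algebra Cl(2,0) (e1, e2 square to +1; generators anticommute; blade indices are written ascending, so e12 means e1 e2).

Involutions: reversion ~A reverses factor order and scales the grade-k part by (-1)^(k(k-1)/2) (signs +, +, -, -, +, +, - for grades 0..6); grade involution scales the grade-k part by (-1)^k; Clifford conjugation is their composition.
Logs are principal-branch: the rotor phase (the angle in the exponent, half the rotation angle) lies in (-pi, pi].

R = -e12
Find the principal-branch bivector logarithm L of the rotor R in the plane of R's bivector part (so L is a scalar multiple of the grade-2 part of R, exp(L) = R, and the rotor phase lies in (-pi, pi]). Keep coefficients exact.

The scalar part of R is 0, so the principal-branch rotor phase is pinned; divide the bivector part by its sine to get the unit plane — L is the phase times that plane.
Concretely: cos(phase) = 0 gives phase = ±pi/2, and since phase/sin(phase) is even the sign is immaterial: L = (phase/sin(phase)) * <R>_2 = (pi/2) * <R>_2.
Answer: -pi/2*e12


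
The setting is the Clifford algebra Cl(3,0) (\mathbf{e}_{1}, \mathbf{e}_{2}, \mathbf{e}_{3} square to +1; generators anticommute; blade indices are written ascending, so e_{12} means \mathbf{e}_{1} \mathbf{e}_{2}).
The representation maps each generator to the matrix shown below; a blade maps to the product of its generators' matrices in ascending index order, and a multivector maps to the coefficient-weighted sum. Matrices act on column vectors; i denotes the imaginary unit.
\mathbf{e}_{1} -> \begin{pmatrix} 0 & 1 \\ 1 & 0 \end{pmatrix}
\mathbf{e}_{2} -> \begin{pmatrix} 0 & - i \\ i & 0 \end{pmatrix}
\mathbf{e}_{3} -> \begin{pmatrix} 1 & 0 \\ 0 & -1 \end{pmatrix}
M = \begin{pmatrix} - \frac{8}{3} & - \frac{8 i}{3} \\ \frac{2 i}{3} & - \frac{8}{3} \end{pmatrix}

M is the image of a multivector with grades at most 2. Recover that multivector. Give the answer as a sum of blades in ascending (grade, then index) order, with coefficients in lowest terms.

Method: 1, rho(e_{1}), rho(e_{2}), rho(e_{3}) form a trace-orthogonal basis of the 2x2 complex matrices (tr(X Y) = 2 if X = Y, else 0), so M = m0*1 + m1*rho(e_{1}) + m2*rho(e_{2}) + m3*rho(e_{3}) with m0 = tr(M)/2 = - \frac{8}{3}, m1 = tr(M rho(e_{1}))/2 = - i, m2 = tr(M rho(e_{2}))/2 = \frac{5}{3}, m3 = tr(M rho(e_{3}))/2 = 0.
Multiplying table entries, the bivector images are rho(e_{12}) = i*rho(e_{3}), rho(e_{13}) = -i*rho(e_{2}), rho(e_{23}) = i*rho(e_{1}); with real blade coefficients the real parts of m0..m3 are the coefficients of 1, e_{1}, e_{2}, e_{3} and the imaginary parts give the bivectors (e_{23}: Im m1, e_{13}: -Im m2, e_{12}: Im m3).
Answer: -\frac{8}{3} + \frac{5}{3} e_{2} - e_{23}


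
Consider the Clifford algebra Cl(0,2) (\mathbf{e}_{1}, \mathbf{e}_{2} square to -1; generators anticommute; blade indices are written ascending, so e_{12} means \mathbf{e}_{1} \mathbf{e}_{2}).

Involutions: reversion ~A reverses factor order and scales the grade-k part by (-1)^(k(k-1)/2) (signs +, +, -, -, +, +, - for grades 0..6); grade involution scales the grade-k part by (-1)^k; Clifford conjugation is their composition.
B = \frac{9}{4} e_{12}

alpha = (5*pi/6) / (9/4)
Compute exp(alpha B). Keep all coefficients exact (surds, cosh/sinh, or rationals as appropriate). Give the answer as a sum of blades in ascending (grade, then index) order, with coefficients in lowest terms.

B^2 = (\frac{9}{4})^2*(e_{12})^2 = \frac{81}{16}*(-1) = -\frac{81}{16} (a basis 2-blade squares to minus the product of its generators' squares).
B^2 = -\frac{81}{16} — the negative square puts this in the circular regime; l = \frac{9}{4}, alpha*l = \frac{5 \pi}{6}, so exp(alpha B) = cos(\frac{5 \pi}{6}) + (sin(\frac{5 \pi}{6})/(\frac{9}{4}))*B = - \frac{\sqrt{3}}{2} + (\frac{2}{9})*B.
Answer: - \frac{\sqrt{3}}{2} + \frac{1}{2} e_{12}


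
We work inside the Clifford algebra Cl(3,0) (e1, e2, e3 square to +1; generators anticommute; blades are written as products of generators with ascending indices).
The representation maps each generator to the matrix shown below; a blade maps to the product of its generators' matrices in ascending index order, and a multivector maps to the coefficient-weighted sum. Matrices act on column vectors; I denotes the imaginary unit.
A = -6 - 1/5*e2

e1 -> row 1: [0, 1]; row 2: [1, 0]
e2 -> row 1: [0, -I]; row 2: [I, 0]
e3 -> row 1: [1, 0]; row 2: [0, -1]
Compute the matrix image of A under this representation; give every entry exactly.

M = (-6)*1 + (-1/5)*rho(e2), summed entrywise (1 is the identity matrix):
Answer: row 1: [-6, I/5]; row 2: [-I/5, -6]


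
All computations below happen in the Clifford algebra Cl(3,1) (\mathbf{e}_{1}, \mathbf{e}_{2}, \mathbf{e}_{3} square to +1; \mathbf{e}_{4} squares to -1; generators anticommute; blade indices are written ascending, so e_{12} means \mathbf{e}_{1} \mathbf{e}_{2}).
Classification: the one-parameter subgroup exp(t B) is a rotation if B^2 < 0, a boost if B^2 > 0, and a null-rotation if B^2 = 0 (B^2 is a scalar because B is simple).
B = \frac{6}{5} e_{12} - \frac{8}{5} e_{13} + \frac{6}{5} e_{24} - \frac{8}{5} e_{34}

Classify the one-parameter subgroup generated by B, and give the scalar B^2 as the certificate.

B^2 term by term: the squares give (\frac{6}{5})^2*(e_{12})^2 + (-\frac{8}{5})^2*(e_{13})^2 + (\frac{6}{5})^2*(e_{24})^2 + (-\frac{8}{5})^2*(e_{34})^2 = \frac{36}{25}*(-1) + \frac{64}{25}*(-1) + \frac{36}{25}*(+1) + \frac{64}{25}*(+1) = 0 (each basis 2-blade squares to minus the product of its generators' squares); cross terms between blades sharing an index anticommute and cancel; the commuting (index-disjoint) pairs give grade-4 terms 2*c*c'*(blade product), which cancel blade by blade — e_{1234}: -\frac{96}{25} + \frac{96}{25} = 0 — confirming B is simple. So B^2 = 0.
Answer: null-rotation, certificate B^2 = 0. Check the certificate: B^2 = 0, and that sign is decisive whatever form B takes.


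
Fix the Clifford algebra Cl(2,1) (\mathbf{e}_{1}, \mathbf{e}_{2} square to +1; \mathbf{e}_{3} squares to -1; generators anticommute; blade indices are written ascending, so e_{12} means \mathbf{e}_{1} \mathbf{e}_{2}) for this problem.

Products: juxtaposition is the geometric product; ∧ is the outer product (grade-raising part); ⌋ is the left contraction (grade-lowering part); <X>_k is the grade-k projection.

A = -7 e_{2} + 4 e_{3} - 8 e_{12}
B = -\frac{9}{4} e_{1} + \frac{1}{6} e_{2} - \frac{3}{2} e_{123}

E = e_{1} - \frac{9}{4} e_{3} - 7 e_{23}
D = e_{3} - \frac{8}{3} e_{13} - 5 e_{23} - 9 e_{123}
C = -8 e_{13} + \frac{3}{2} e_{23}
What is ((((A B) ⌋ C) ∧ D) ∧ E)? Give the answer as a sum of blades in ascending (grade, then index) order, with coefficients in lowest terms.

step 1: -\frac{7}{6} - \frac{4}{3} e_{1} - 18 e_{2} - 12 e_{3} - \frac{39}{4} e_{12} - \frac{3}{2} e_{13} - \frac{2}{3} e_{23}
step 2: 11 + 96 e_{1} - 18 e_{2} - \frac{49}{3} e_{3} + \frac{28}{3} e_{13} - \frac{7}{4} e_{23}
step 3: 11 e_{3} + \frac{200}{3} e_{13} - 73 e_{23} - 627 e_{123}
step 4: -11 e_{13} - 73 e_{123}
Answer: -11 e_{13} - 73 e_{123}


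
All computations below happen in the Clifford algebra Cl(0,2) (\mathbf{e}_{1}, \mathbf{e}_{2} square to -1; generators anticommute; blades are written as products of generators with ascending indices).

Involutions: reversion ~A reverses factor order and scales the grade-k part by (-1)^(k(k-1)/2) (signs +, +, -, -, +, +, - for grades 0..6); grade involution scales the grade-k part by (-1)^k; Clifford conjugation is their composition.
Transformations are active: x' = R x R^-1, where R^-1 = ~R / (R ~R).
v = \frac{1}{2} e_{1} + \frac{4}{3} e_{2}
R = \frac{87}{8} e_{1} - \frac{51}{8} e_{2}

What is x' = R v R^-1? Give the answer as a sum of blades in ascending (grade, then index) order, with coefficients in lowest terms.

~R = \frac{87}{8} e_{1} - \frac{51}{8} e_{2}, and R ~R = -\frac{5085}{32}, so R^-1 = ~R / (-\frac{5085}{32}).
R v = \frac{49}{16} + \frac{283}{16} e_{1} e_{2}
Answer: -\frac{1558}{1695} e_{1} - \frac{1229}{1130} e_{2}


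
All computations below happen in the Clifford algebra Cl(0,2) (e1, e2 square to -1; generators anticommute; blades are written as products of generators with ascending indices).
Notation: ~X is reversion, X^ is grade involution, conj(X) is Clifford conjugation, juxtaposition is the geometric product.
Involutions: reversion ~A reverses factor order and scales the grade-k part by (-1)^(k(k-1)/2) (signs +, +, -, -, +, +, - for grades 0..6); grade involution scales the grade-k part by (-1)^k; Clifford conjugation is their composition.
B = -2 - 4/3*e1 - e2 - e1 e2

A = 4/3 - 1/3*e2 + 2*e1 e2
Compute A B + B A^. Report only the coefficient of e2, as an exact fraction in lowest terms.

first term: -1 + 5/9*e1 - 10/3*e2 - 52/9*e1 e2
second term: -1/3 - 31/9*e1 + 2/3*e2 - 52/9*e1 e2
Answer: -8/3


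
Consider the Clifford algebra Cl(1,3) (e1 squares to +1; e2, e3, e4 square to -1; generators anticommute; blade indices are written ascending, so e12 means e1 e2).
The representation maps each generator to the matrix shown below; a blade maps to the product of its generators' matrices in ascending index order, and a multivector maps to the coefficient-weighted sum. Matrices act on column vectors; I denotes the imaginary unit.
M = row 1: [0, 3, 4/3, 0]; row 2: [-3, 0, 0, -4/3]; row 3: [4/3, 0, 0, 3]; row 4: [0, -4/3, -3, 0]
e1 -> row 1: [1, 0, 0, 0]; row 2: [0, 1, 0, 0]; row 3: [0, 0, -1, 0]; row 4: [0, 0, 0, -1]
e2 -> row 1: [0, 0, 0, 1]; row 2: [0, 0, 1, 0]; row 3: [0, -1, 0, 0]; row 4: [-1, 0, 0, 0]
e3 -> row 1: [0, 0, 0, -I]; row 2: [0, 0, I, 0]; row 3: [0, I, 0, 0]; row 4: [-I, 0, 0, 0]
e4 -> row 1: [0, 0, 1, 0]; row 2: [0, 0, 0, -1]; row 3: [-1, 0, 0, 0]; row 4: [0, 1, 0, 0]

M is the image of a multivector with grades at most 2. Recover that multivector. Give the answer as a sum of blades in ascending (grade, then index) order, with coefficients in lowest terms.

Method: the blade images are trace-orthogonal — tr(rho(e_A) rho(e_B)^-1) = 4 if A = B and 0 otherwise — and rho(e_A)^-1 = (e_A)^2 * rho(e_A) with (e_A)^2 = +1 or -1, so the coefficient of e_A in the preimage is (e_A)^2 * tr(M rho(e_A))/4.
Nonzero projections over blades of grade <= 2: e14: (e14)^2 = +1, tr(M rho(e14)) = 16/3, coefficient 4/3; e24: (e24)^2 = -1, tr(M rho(e24)) = -12, coefficient 3. Every other blade of grade <= 2 projects to 0.
Answer: 4/3*e14 + 3*e24


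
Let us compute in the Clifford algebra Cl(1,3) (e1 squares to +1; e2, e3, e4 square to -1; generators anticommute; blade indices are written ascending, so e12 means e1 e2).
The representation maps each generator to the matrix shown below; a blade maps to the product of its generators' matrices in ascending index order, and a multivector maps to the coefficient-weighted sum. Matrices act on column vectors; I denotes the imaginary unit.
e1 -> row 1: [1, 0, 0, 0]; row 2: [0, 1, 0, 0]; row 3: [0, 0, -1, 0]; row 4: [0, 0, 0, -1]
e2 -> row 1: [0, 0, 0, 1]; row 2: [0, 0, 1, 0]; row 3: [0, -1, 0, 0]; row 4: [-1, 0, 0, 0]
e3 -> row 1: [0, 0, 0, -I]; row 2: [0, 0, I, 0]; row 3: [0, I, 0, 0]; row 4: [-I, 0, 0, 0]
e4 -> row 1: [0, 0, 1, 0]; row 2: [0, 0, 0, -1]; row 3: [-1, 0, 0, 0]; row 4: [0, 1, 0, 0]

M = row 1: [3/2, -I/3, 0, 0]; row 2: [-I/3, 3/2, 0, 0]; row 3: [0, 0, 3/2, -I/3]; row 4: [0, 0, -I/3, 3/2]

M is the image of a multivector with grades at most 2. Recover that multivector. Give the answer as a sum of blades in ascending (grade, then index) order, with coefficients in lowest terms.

Method: the blade images are trace-orthogonal — tr(rho(e_A) rho(e_B)^-1) = 4 if A = B and 0 otherwise — and rho(e_A)^-1 = (e_A)^2 * rho(e_A) with (e_A)^2 = +1 or -1, so the coefficient of e_A in the preimage is (e_A)^2 * tr(M rho(e_A))/4.
Nonzero projections over blades of grade <= 2: 1: (1)^2 = +1, tr(M 1) = 6, coefficient 3/2; e34: (e34)^2 = -1, tr(M rho(e34)) = -4/3, coefficient 1/3. Every other blade of grade <= 2 projects to 0.
Answer: 3/2 + 1/3*e34


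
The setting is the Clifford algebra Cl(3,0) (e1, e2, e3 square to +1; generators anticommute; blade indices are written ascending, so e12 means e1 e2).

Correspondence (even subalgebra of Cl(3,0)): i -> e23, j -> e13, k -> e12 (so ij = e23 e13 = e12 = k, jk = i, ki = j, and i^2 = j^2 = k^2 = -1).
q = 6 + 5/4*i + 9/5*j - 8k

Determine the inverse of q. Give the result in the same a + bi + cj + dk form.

In blades: q = 6 - 8*e12 + 9/5*e13 + 5/4*e23.
With qbar = 6 + 8*e12 - 9/5*e13 - 5/4*e23 (scalar fixed, mapped units negated), q qbar = 41921/400 (the sum of squared coefficients), so q^-1 = qbar / (41921/400) = 2400/41921 + 3200/41921*e12 - 720/41921*e13 - 500/41921*e23; translating back:
Answer: 2400/41921 - 500/41921*i - 720/41921*j + 3200/41921*k


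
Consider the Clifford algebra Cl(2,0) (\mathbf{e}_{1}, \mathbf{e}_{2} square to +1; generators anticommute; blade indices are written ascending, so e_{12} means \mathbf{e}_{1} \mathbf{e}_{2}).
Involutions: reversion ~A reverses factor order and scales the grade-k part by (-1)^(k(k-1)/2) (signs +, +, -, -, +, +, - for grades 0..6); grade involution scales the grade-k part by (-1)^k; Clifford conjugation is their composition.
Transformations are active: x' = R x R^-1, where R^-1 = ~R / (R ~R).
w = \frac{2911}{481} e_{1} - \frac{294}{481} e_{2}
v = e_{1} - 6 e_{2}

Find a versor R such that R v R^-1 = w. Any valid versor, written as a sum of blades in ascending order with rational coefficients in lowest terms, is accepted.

Reasoning: v^2 = w^2 = 37 since conjugation preserves the quadratic form; R = v + w = \frac{3392}{481} e_{1} - \frac{3180}{481} e_{2} is then valid when invertible, keeping its own part and reversing (v - w)/2.
Answer: \frac{3392}{481} e_{1} - \frac{3180}{481} e_{2}


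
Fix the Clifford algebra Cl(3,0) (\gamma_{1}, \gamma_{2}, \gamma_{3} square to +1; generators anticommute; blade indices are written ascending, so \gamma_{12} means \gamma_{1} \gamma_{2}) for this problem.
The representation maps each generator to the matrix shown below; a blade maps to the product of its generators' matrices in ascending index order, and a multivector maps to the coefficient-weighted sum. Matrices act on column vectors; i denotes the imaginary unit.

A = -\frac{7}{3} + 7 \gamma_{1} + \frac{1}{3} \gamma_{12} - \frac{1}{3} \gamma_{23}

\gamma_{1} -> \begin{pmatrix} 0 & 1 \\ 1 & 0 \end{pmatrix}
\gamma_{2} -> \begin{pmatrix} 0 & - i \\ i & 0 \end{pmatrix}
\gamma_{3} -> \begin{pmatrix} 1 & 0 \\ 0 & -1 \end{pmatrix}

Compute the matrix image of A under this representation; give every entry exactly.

Bivector images (products of the table entries): rho(\gamma_{12}) = rho(\gamma_{1})rho(\gamma_{2}) = \begin{pmatrix} i & 0 \\ 0 & - i \end{pmatrix}; rho(\gamma_{23}) = rho(\gamma_{2})rho(\gamma_{3}) = \begin{pmatrix} 0 & i \\ i & 0 \end{pmatrix}.
M = (-\frac{7}{3})*1 + (7)*rho(\gamma_{1}) + (\frac{1}{3})*rho(\gamma_{12}) + (-\frac{1}{3})*rho(\gamma_{23}), summed entrywise (1 is the identity matrix):
Answer: \begin{pmatrix} - \frac{7}{3} + \frac{i}{3} & 7 - \frac{i}{3} \\ 7 - \frac{i}{3} & - \frac{7}{3} - \frac{i}{3} \end{pmatrix}


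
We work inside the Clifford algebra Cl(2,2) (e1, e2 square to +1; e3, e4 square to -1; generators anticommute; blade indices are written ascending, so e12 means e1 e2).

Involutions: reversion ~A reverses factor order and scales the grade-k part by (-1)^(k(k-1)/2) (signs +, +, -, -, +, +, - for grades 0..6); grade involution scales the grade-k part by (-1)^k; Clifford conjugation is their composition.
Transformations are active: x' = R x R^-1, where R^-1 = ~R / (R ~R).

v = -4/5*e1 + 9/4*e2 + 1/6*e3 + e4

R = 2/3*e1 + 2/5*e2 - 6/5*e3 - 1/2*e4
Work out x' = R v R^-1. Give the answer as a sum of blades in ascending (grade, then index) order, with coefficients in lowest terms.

~R = 2/3*e1 + 2/5*e2 - 6/5*e3 - 1/2*e4, and R ~R = -977/900, so R^-1 = ~R / (-977/900).
R v = 16/15 + 91/50*e12 - 191/225*e13 + 4/15*e14 + 83/30*e23 + 61/40*e24 - 67/60*e34
Answer: -2492/4885*e1 - 11865/3908*e2 + 12847/5862*e3 - 17/977*e4


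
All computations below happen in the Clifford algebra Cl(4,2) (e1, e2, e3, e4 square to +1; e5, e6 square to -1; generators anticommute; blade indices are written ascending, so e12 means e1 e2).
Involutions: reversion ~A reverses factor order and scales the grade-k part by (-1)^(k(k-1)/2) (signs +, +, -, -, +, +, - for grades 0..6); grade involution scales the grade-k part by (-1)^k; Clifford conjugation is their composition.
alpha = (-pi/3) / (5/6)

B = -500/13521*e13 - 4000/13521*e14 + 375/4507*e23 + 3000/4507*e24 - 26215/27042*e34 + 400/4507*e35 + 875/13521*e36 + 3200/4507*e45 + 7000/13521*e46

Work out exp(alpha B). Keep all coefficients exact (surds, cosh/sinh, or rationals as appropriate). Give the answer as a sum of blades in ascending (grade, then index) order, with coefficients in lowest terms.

B^2 term by term: the squares give (-500/13521)^2*(e13)^2 + (-4000/13521)^2*(e14)^2 + (375/4507)^2*(e23)^2 + (3000/4507)^2*(e24)^2 + (-26215/27042)^2*(e34)^2 + (400/4507)^2*(e35)^2 + (875/13521)^2*(e36)^2 + (3200/4507)^2*(e45)^2 + (7000/13521)^2*(e46)^2 = 250000/182817441*(-1) + 16000000/182817441*(-1) + 140625/20313049*(-1) + 9000000/20313049*(-1) + 687226225/731269764*(-1) + 160000/20313049*(+1) + 765625/182817441*(+1) + 10240000/20313049*(+1) + 49000000/182817441*(+1) = -25/36 (each basis 2-blade squares to minus the product of its generators' squares); cross terms between blades sharing an index anticommute and cancel; the commuting (index-disjoint) pairs give grade-4 terms 2*c*c'*(blade product), which cancel blade by blade — e1234: 1000000/20313049 - 1000000/20313049 = 0; e1345: -3200000/60939147 + 3200000/60939147 = 0; e1346: -7000000/182817441 + 7000000/182817441 = 0; e2345: 2400000/20313049 - 2400000/20313049 = 0; e2346: 1750000/20313049 - 1750000/20313049 = 0; e3456: -5600000/60939147 + 5600000/60939147 = 0 — confirming B is simple. So B^2 = -25/36.
B^2 = -25/36 — circular case — the even/odd split gives cos and sin: l = 5/6, alpha*l = -pi/3, so exp(alpha B) = cos(-pi/3) + (sin(-pi/3)/(5/6))*B = 1/2 + (-3*sqrt(3)/5)*B.
Answer: 1/2 + 100*sqrt(3)/4507*e13 + 800*sqrt(3)/4507*e14 - 225*sqrt(3)/4507*e23 - 1800*sqrt(3)/4507*e24 + 5243*sqrt(3)/9014*e34 - 240*sqrt(3)/4507*e35 - 175*sqrt(3)/4507*e36 - 1920*sqrt(3)/4507*e45 - 1400*sqrt(3)/4507*e46


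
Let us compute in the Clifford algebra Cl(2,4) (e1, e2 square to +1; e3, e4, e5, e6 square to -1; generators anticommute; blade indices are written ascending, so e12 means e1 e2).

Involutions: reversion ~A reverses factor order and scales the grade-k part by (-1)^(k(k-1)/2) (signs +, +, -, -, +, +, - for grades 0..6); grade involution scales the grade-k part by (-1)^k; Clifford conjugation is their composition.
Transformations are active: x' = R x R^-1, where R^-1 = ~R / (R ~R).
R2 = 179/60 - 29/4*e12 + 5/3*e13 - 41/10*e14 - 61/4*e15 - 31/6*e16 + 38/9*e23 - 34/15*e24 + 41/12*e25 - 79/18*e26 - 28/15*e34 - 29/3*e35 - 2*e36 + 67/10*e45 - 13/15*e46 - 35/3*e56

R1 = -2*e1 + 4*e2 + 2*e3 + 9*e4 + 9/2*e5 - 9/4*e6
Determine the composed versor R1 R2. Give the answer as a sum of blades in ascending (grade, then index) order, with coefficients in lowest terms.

Distribute over the terms of R1 (each basis-blade product reordered to ascending indices, repeated generators contracted through their squares):
(-2*e1) R2 = -179/30*e1 + 29/2*e2 - 10/3*e3 + 41/5*e4 + 61/2*e5 + 31/3*e6 - 76/9*e123 + 68/15*e124 - 41/6*e125 + 79/9*e126 + 56/15*e134 + 58/3*e135 + 4*e136 - 67/5*e145 + 26/15*e146 + 70/3*e156
(4*e2) R2 = 29*e1 + 179/15*e2 + 152/9*e3 - 136/15*e4 + 41/3*e5 - 158/9*e6 - 20/3*e123 + 82/5*e124 + 61*e125 + 62/3*e126 - 112/15*e234 - 116/3*e235 - 8*e236 + 134/5*e245 - 52/15*e246 - 140/3*e256
(2*e3) R2 = 10/3*e1 + 76/9*e2 + 179/30*e3 + 56/15*e4 + 58/3*e5 + 4*e6 - 29/2*e123 + 41/5*e134 + 61/2*e135 + 31/3*e136 + 68/15*e234 - 41/6*e235 + 79/9*e236 + 67/5*e345 - 26/15*e346 - 70/3*e356
(9*e4) R2 = -369/10*e1 - 102/5*e2 - 84/5*e3 + 537/20*e4 - 603/10*e5 + 39/5*e6 - 261/4*e124 + 15*e134 + 549/4*e145 + 93/2*e146 + 38*e234 - 123/4*e245 + 79/2*e246 + 87*e345 + 18*e346 - 105*e456
(9/2*e5) R2 = -549/8*e1 + 123/8*e2 - 87/2*e3 + 603/20*e4 + 537/40*e5 + 105/2*e6 - 261/8*e125 + 15/2*e135 - 369/20*e145 + 93/4*e156 + 19*e235 - 51/5*e245 + 79/4*e256 - 42/5*e345 + 9*e356 + 39/10*e456
(-9/4*e6) R2 = 93/8*e1 + 79/8*e2 + 9/2*e3 + 39/20*e4 + 105/4*e5 - 537/80*e6 + 261/16*e126 - 15/4*e136 + 369/40*e146 + 549/16*e156 - 19/2*e236 + 51/10*e246 - 123/16*e256 + 21/5*e346 + 87/4*e356 - 603/40*e456
Summing the partial products and collecting blades:
Answer: -1013/15*e1 + 7151/180*e2 - 653/18*e3 + 3709/60*e4 + 343/8*e5 + 36263/720*e6 - 533/18*e123 - 2659/60*e124 + 517/24*e125 + 6589/144*e126 + 404/15*e134 + 172/3*e135 + 127/12*e136 + 527/5*e145 + 1379/24*e146 + 3883/48*e156 + 526/15*e234 - 53/2*e235 - 157/18*e236 - 283/20*e245 + 617/15*e246 - 1661/48*e256 + 92*e345 + 307/15*e346 + 89/12*e356 - 4647/40*e456


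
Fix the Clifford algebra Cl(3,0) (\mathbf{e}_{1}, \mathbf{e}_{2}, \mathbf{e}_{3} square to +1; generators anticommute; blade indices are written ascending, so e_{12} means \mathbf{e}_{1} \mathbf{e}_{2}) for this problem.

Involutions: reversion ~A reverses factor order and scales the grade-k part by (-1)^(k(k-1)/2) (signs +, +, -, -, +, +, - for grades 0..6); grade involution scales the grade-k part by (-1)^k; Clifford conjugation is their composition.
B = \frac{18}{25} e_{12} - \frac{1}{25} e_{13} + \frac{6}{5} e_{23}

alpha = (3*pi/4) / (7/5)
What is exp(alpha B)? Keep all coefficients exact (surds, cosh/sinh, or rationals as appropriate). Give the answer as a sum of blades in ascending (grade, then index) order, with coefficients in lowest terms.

B^2 term by term: the squares give (\frac{18}{25})^2*(e_{12})^2 + (-\frac{1}{25})^2*(e_{13})^2 + (\frac{6}{5})^2*(e_{23})^2 = \frac{324}{625}*(-1) + \frac{1}{625}*(-1) + \frac{36}{25}*(-1) = -\frac{49}{25} (each basis 2-blade squares to minus the product of its generators' squares); cross terms between blades sharing an index anticommute and cancel. So B^2 = -\frac{49}{25}.
B^2 = -\frac{49}{25} — B^2 < 0, so the exponential closes trigonometrically: l = \frac{7}{5}, alpha*l = \frac{3 \pi}{4}, so exp(alpha B) = cos(\frac{3 \pi}{4}) + (sin(\frac{3 \pi}{4})/(\frac{7}{5}))*B = - \frac{\sqrt{2}}{2} + (\frac{5 \sqrt{2}}{14})*B.
Answer: - \frac{\sqrt{2}}{2} + \frac{9 \sqrt{2}}{35} e_{12} - \frac{\sqrt{2}}{70} e_{13} + \frac{3 \sqrt{2}}{7} e_{23}
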